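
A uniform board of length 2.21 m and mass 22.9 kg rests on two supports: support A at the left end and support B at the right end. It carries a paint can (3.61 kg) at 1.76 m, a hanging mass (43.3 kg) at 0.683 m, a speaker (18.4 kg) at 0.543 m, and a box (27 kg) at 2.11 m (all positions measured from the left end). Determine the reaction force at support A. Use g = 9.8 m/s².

Taking torques about support B:
Beam weight: 22.9 × 9.8 = 224.4 N down at 1.105 m → arm 1.105 m, τ = 224.4 × 1.105 = 248 N·m counterclockwise.
Paint can: 3.61 × 9.8 = 35.38 N down at 1.76 m → arm 0.45 m, τ = 35.38 × 0.45 = 15.92 N·m counterclockwise.
Hanging mass: 43.3 × 9.8 = 424.3 N down at 0.683 m → arm 1.527 m, τ = 424.3 × 1.527 = 647.9 N·m counterclockwise.
Speaker: 18.4 × 9.8 = 180.3 N down at 0.543 m → arm 1.667 m, τ = 180.3 × 1.667 = 300.6 N·m counterclockwise.
Box: 27 × 9.8 = 264.6 N down at 2.11 m → arm 0.1 m, τ = 264.6 × 0.1 = 26.46 N·m counterclockwise.
Net load moment about support B = 1239 N·m counterclockwise.
Reaction R at support A is upward at 0 m, arm 2.21 m → moment R × 2.21 clockwise.
Setting net torque to zero: R × 2.21 = 1239 → R = 561 N.

R_A ≈ 561 N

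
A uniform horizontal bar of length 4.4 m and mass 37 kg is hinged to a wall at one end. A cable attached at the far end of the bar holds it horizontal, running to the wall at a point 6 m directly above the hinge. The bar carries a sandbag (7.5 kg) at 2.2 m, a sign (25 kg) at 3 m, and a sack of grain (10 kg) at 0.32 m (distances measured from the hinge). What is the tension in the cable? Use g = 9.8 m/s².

Choose the hinge as the axis so the unknown hinge reaction has zero arm there.
Beam weight: 37 × 9.8 = 362.6 N down at 2.2 m → arm 2.2 m, τ = 362.6 × 2.2 = 797.7 N·m clockwise.
Sandbag: 7.5 × 9.8 = 73.5 N down at 2.2 m → arm 2.2 m, τ = 73.5 × 2.2 = 161.7 N·m clockwise.
Sign: 25 × 9.8 = 245 N down at 3 m → arm 3 m, τ = 245 × 3 = 735 N·m clockwise.
Sack of grain: 10 × 9.8 = 98 N down at 0.32 m → arm 0.32 m, τ = 98 × 0.32 = 31.36 N·m clockwise.
Total clockwise load moment = 1726 N·m.
The cable tension T acts at 4.4 m; only its component perpendicular to the bar, T sinθ, produces torque. sinθ = h/√(h²+d²) = 6/√(6²+4.4²) = 0.8064.
For rotational equilibrium, T × 4.4 × 0.8064 = 1726, so T = 1726 / 3.548 = 486 N.

T ≈ 486 N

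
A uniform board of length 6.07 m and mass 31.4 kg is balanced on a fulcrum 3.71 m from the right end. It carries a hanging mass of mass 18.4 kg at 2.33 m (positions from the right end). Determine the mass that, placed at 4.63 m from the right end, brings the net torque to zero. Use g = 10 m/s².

m ≈ 50.6 kg

Sum moments about the fulcrum (at 3.71 m from the right end) (the support reaction has zero arm there).
Beam weight: 31.4 × 10 = 314 N down at 3.035 m → arm 0.675 m, τ = 314 × 0.675 = 212 N·m clockwise.
Hanging mass: 18.4 × 10 = 184 N down at 2.33 m → arm 1.38 m, τ = 184 × 1.38 = 253.9 N·m clockwise.
Net moment of known loads = 465.9 N·m clockwise.
An unknown mass m at 4.63 m has arm 0.92 m; its moment is m·g·0.92 counterclockwise.
Balancing moments: m × 10 × 0.92 = 465.9, giving m = 465.9 / (10 × 0.92) = 50.6 kg.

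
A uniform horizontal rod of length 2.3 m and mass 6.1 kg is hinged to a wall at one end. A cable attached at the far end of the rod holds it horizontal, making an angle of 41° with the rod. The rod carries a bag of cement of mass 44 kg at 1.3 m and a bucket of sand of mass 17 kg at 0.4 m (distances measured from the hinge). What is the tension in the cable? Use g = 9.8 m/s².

Sum moments about the hinge (the unknown hinge reaction has zero arm there).
Beam weight: 6.1 × 9.8 = 59.78 N down at 1.15 m → arm 1.15 m, τ = 59.78 × 1.15 = 68.75 N·m clockwise.
Bag of cement: 44 × 9.8 = 431.2 N down at 1.3 m → arm 1.3 m, τ = 431.2 × 1.3 = 560.6 N·m clockwise.
Bucket of sand: 17 × 9.8 = 166.6 N down at 0.4 m → arm 0.4 m, τ = 166.6 × 0.4 = 66.64 N·m clockwise.
Total clockwise load moment = 696 N·m.
The cable tension T acts at 2.3 m; only its component perpendicular to the rod, T sinθ, produces torque. sin 41° = 0.6561.
Στ = 0 ⇒ T × 2.3 × 0.6561 = 696 ⇒ T = 696 / 1.509 = 461 N.

T ≈ 461 N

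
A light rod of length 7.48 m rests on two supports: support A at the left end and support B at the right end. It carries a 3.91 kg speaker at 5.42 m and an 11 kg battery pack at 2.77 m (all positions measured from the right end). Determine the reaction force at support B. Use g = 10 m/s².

R_B ≈ 80 N

About support A:
Speaker: 3.91 × 10 = 39.1 N down at 5.42 m → arm 2.06 m, τ = 39.1 × 2.06 = 80.55 N·m clockwise.
Battery pack: 11 × 10 = 110 N down at 2.77 m → arm 4.71 m, τ = 110 × 4.71 = 518.1 N·m clockwise.
Net load moment about support A = 598.6 N·m clockwise.
Reaction R at support B is upward at 0 m, arm 7.48 m → moment R × 7.48 counterclockwise.
For rotational equilibrium, R × 7.48 = 598.6, so R = 80 N.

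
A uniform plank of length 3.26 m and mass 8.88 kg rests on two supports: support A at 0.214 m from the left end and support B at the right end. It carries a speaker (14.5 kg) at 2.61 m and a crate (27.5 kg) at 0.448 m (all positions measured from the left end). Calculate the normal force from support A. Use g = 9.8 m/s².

R_A ≈ 326 N

Choose support B as the axis so its reaction then has zero moment arm.
Beam weight: 8.88 × 9.8 = 87.02 N down at 1.63 m → arm 1.63 m, τ = 87.02 × 1.63 = 141.8 N·m counterclockwise.
Speaker: 14.5 × 9.8 = 142.1 N down at 2.61 m → arm 0.65 m, τ = 142.1 × 0.65 = 92.36 N·m counterclockwise.
Crate: 27.5 × 9.8 = 269.5 N down at 0.448 m → arm 2.812 m, τ = 269.5 × 2.812 = 757.8 N·m counterclockwise.
Net load moment about support B = 992 N·m counterclockwise.
Reaction R at support A is upward at 0.214 m, arm 3.046 m → moment R × 3.046 clockwise.
For rotational equilibrium, R × 3.046 = 992, so R = 326 N.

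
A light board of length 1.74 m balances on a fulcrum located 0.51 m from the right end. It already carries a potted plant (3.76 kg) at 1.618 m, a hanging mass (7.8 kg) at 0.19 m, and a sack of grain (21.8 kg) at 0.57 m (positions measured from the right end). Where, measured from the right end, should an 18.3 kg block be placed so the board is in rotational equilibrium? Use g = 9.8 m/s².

x ≈ 0.347 m from the right end

Take moments about the fulcrum (at 0.51 m from the right end).
Potted plant: 3.76 × 9.8 = 36.85 N down at 1.618 m → arm 1.108 m, τ = 36.85 × 1.108 = 40.83 N·m counterclockwise.
Hanging mass: 7.8 × 9.8 = 76.44 N down at 0.19 m → arm 0.32 m, τ = 76.44 × 0.32 = 24.46 N·m clockwise.
Sack of grain: 21.8 × 9.8 = 213.6 N down at 0.57 m → arm 0.06 m, τ = 213.6 × 0.06 = 12.82 N·m counterclockwise.
Net moment of existing loads = 29.19 N·m counterclockwise.
The block weighs 18.3 × 9.8 = 179.3 N and must supply an equal clockwise moment, so its lever arm about the fulcrum is 29.19 / 179.3 = 0.163 m.
That puts it at 0.51 − 0.163 = 0.347 m from the right end.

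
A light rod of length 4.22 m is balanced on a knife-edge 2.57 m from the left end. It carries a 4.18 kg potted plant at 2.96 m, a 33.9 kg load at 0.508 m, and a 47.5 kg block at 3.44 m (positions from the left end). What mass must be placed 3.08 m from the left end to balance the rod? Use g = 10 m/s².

m ≈ 52.8 kg

Take moments about the knife-edge (at 2.57 m from the left end).
Potted plant: 4.18 × 10 = 41.8 N down at 2.96 m → arm 0.39 m, τ = 41.8 × 0.39 = 16.3 N·m clockwise.
Load: 33.9 × 10 = 339 N down at 0.508 m → arm 2.062 m, τ = 339 × 2.062 = 699 N·m counterclockwise.
Block: 47.5 × 10 = 475 N down at 3.44 m → arm 0.87 m, τ = 475 × 0.87 = 413.2 N·m clockwise.
Net moment of known loads = 269.5 N·m counterclockwise.
An unknown mass m at 3.08 m has arm 0.51 m; its moment is m·g·0.51 clockwise.
Balancing moments: m × 10 × 0.51 = 269.5, giving m = 269.5 / (10 × 0.51) = 52.8 kg.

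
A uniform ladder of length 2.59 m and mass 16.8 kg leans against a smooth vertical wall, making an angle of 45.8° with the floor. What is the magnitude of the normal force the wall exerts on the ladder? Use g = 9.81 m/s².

N_wall ≈ 80.1 N

About the foot of the ladder:
Ladder weight 16.8×9.81 = 164.8 N acts at 1.295 m along the ladder; its horizontal arm is 1.295·cos45.8° = 0.9028 m → τ = 148.8 N·m clockwise.
Wall normal N acts horizontally at the top; its moment arm is the height L sinθ = 2.59·sin45.8° = 1.857 m, counterclockwise.
Setting net torque to zero: N × 1.857 = 148.8 → N = 80.1 N.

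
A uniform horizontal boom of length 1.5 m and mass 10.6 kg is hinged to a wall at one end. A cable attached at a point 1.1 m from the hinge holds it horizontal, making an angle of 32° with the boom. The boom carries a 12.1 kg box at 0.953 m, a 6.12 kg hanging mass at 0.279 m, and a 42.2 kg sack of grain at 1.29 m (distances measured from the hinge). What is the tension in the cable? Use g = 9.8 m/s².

Choose the hinge as the axis so the unknown hinge reaction has zero arm there.
Beam weight: 10.6 × 9.8 = 103.9 N down at 0.75 m → arm 0.75 m, τ = 103.9 × 0.75 = 77.93 N·m clockwise.
Box: 12.1 × 9.8 = 118.6 N down at 0.953 m → arm 0.953 m, τ = 118.6 × 0.953 = 113 N·m clockwise.
Hanging mass: 6.12 × 9.8 = 59.98 N down at 0.279 m → arm 0.279 m, τ = 59.98 × 0.279 = 16.73 N·m clockwise.
Sack of grain: 42.2 × 9.8 = 413.6 N down at 1.29 m → arm 1.29 m, τ = 413.6 × 1.29 = 533.5 N·m clockwise.
Total clockwise load moment = 741.2 N·m.
The cable tension T acts at 1.1 m; only its component perpendicular to the boom, T sinθ, produces torque. sin 32° = 0.5299.
For rotational equilibrium, T × 1.1 × 0.5299 = 741.2, so T = 741.2 / 0.5829 = 1270 N.

T ≈ 1270 N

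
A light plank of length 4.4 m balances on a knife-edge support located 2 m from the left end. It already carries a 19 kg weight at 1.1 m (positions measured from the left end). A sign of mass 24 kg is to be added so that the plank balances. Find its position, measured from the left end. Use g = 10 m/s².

x ≈ 2.71 m from the left end

Sum moments about the knife-edge support (at 2 m from the left end) (the support reaction has zero arm there).
Weight: 19 × 10 = 190 N down at 1.1 m → arm 0.9 m, τ = 190 × 0.9 = 171 N·m counterclockwise.
Net moment of existing loads = 171 N·m counterclockwise.
The sign weighs 24 × 10 = 240 N and must supply an equal clockwise moment, so its lever arm about the knife-edge support is 171 / 240 = 0.713 m.
That puts it at 2 + 0.713 = 2.71 m from the left end.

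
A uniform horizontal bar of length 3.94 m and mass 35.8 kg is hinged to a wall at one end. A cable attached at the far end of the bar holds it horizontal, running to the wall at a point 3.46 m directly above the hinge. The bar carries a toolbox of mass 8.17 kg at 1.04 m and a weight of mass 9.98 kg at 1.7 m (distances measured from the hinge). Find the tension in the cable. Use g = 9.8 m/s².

T ≈ 362 N

Taking torques about the hinge:
Beam weight: 35.8 × 9.8 = 350.8 N down at 1.97 m → arm 1.97 m, τ = 350.8 × 1.97 = 691.1 N·m clockwise.
Toolbox: 8.17 × 9.8 = 80.07 N down at 1.04 m → arm 1.04 m, τ = 80.07 × 1.04 = 83.27 N·m clockwise.
Weight: 9.98 × 9.8 = 97.8 N down at 1.7 m → arm 1.7 m, τ = 97.8 × 1.7 = 166.3 N·m clockwise.
Total clockwise load moment = 940.7 N·m.
The cable tension T acts at 3.94 m; only its component perpendicular to the bar, T sinθ, produces torque. sinθ = h/√(h²+d²) = 3.46/√(3.46²+3.94²) = 0.6599.
Στ = 0 ⇒ T × 3.94 × 0.6599 = 940.7 ⇒ T = 940.7 / 2.6 = 362 N.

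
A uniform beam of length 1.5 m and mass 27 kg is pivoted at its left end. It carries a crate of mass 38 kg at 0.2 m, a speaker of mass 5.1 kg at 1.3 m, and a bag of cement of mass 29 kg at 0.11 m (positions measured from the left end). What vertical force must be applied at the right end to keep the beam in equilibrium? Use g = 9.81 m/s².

Take moments about the left end.
Beam weight: 27 × 9.81 = 264.9 N down at 0.75 m → arm 0.75 m, τ = 264.9 × 0.75 = 198.7 N·m clockwise.
Crate: 38 × 9.81 = 372.8 N down at 0.2 m → arm 0.2 m, τ = 372.8 × 0.2 = 74.56 N·m clockwise.
Speaker: 5.1 × 9.81 = 50.03 N down at 1.3 m → arm 1.3 m, τ = 50.03 × 1.3 = 65.04 N·m clockwise.
Bag of cement: 29 × 9.81 = 284.5 N down at 0.11 m → arm 0.11 m, τ = 284.5 × 0.11 = 31.3 N·m clockwise.
Net moment of the loads = 369.6 N·m clockwise.
The upward force F acts at the right end, arm 1.5 m, giving F × 1.5 counterclockwise.
Στ = 0 ⇒ F × 1.5 = 369.6 ⇒ F = 369.6 / 1.5 = 246 N.

F ≈ 246 N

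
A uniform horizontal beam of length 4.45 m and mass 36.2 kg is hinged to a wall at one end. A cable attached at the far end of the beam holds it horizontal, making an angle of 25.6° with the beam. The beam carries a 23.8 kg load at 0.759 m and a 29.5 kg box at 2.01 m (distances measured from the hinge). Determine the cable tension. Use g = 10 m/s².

Choose the hinge as the axis so the unknown hinge reaction has zero arm there.
Beam weight: 36.2 × 10 = 362 N down at 2.225 m → arm 2.225 m, τ = 362 × 2.225 = 805.5 N·m clockwise.
Load: 23.8 × 10 = 238 N down at 0.759 m → arm 0.759 m, τ = 238 × 0.759 = 180.6 N·m clockwise.
Box: 29.5 × 10 = 295 N down at 2.01 m → arm 2.01 m, τ = 295 × 2.01 = 592.9 N·m clockwise.
Total clockwise load moment = 1579 N·m.
The cable tension T acts at 4.45 m; only its component perpendicular to the beam, T sinθ, produces torque. sin 25.6° = 0.4321.
Balancing moments: T × 4.45 × 0.4321 = 1579, giving T = 1579 / 1.923 = 821 N.

T ≈ 821 N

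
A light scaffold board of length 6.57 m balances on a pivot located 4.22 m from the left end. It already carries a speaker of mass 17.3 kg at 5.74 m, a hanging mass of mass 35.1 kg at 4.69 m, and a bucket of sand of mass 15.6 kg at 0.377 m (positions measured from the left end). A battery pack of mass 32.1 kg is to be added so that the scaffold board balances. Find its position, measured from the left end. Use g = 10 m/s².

Sum moments about the pivot (at 4.22 m from the left end) (the support reaction has zero arm there).
Speaker: 17.3 × 10 = 173 N down at 5.74 m → arm 1.52 m, τ = 173 × 1.52 = 263 N·m clockwise.
Hanging mass: 35.1 × 10 = 351 N down at 4.69 m → arm 0.47 m, τ = 351 × 0.47 = 165 N·m clockwise.
Bucket of sand: 15.6 × 10 = 156 N down at 0.377 m → arm 3.843 m, τ = 156 × 3.843 = 599.5 N·m counterclockwise.
Net moment of existing loads = 171.5 N·m counterclockwise.
The battery pack weighs 32.1 × 10 = 321 N and must supply an equal clockwise moment, so its lever arm about the pivot is 171.5 / 321 = 0.534 m.
That puts it at 4.22 + 0.534 = 4.75 m from the left end.

x ≈ 4.75 m from the left end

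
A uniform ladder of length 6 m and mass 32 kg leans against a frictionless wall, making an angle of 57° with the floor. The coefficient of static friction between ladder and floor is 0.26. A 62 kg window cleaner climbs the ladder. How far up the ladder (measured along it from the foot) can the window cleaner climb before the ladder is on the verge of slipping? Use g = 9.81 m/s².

Choose the foot of the ladder as the axis so the floor normal and friction both act there and drop out.
Ladder weight 32×9.81 = 313.9 N acts at 3 m along the ladder; its horizontal arm is 3·cos57° = 1.634 m → τ = 512.9 N·m clockwise.
Window cleaner weight 62×9.81 = 608.2 N at distance d → arm d·cos57° → τ = 608.2·d·0.5446 clockwise.
Wall normal N at the top has arm L sinθ = 5.032 m counterclockwise, so Στ = 0 gives N·5.032 = 512.9 + 331.2·d.
ΣFy = 0 ⇒ N_floor = 922.1 N, so the maximum friction is μ_s·N_floor = 0.26×922.1 = 239.7 N. ΣFx = 0 ⇒ N_wall = f, so at the slipping point N = 239.7 N.
Substituting: 239.7×5.032 = 512.9 + 331.2·d ⇒ d = (1206 − 512.9) / 331.2 = 2.09 m.

d ≈ 2.09 m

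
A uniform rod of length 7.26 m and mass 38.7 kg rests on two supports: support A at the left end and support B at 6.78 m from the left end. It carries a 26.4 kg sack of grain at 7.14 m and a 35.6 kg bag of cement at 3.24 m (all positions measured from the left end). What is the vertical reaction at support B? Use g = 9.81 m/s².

R_B ≈ 643 N

About support A:
Beam weight: 38.7 × 9.81 = 379.6 N down at 3.63 m → arm 3.63 m, τ = 379.6 × 3.63 = 1378 N·m clockwise.
Sack of grain: 26.4 × 9.81 = 259 N down at 7.14 m → arm 7.14 m, τ = 259 × 7.14 = 1849 N·m clockwise.
Bag of cement: 35.6 × 9.81 = 349.2 N down at 3.24 m → arm 3.24 m, τ = 349.2 × 3.24 = 1131 N·m clockwise.
Net load moment about support A = 4358 N·m clockwise.
Reaction R at support B is upward at 6.78 m, arm 6.78 m → moment R × 6.78 counterclockwise.
Balancing moments: R × 6.78 = 4358, giving R = 643 N.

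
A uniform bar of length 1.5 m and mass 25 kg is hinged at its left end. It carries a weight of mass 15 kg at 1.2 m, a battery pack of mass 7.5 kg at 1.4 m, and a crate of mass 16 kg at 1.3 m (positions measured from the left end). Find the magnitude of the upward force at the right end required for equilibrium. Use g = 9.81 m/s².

F ≈ 445 N

Taking torques about the left end:
Beam weight: 25 × 9.81 = 245.2 N down at 0.75 m → arm 0.75 m, τ = 245.2 × 0.75 = 183.9 N·m clockwise.
Weight: 15 × 9.81 = 147.2 N down at 1.2 m → arm 1.2 m, τ = 147.2 × 1.2 = 176.6 N·m clockwise.
Battery pack: 7.5 × 9.81 = 73.58 N down at 1.4 m → arm 1.4 m, τ = 73.58 × 1.4 = 103 N·m clockwise.
Crate: 16 × 9.81 = 157 N down at 1.3 m → arm 1.3 m, τ = 157 × 1.3 = 204.1 N·m clockwise.
Net moment of the loads = 667.6 N·m clockwise.
The upward force F acts at the right end, arm 1.5 m, giving F × 1.5 counterclockwise.
Στ = 0 ⇒ F × 1.5 = 667.6 ⇒ F = 667.6 / 1.5 = 445 N.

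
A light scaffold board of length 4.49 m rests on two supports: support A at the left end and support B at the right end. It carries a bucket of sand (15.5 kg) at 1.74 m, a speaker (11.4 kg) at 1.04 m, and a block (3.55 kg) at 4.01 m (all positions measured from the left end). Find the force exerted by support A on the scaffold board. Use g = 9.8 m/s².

R_A ≈ 183 N

Taking torques about support B:
Bucket of sand: 15.5 × 9.8 = 151.9 N down at 1.74 m → arm 2.75 m, τ = 151.9 × 2.75 = 417.7 N·m counterclockwise.
Speaker: 11.4 × 9.8 = 111.7 N down at 1.04 m → arm 3.45 m, τ = 111.7 × 3.45 = 385.4 N·m counterclockwise.
Block: 3.55 × 9.8 = 34.79 N down at 4.01 m → arm 0.48 m, τ = 34.79 × 0.48 = 16.7 N·m counterclockwise.
Net load moment about support B = 819.8 N·m counterclockwise.
Reaction R at support A is upward at 0 m, arm 4.49 m → moment R × 4.49 clockwise.
For rotational equilibrium, R × 4.49 = 819.8, so R = 183 N.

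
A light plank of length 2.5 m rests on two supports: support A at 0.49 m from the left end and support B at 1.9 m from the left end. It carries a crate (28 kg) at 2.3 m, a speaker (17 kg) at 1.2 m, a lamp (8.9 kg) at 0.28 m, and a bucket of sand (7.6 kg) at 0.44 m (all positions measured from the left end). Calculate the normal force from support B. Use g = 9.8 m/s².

Choose support A as the axis so its reaction then has zero moment arm.
Crate: 28 × 9.8 = 274.4 N down at 2.3 m → arm 1.81 m, τ = 274.4 × 1.81 = 496.7 N·m clockwise.
Speaker: 17 × 9.8 = 166.6 N down at 1.2 m → arm 0.71 m, τ = 166.6 × 0.71 = 118.3 N·m clockwise.
Lamp: 8.9 × 9.8 = 87.22 N down at 0.28 m → arm 0.21 m, τ = 87.22 × 0.21 = 18.32 N·m counterclockwise.
Bucket of sand: 7.6 × 9.8 = 74.48 N down at 0.44 m → arm 0.05 m, τ = 74.48 × 0.05 = 3.724 N·m counterclockwise.
Net load moment about support A = 593 N·m clockwise.
Reaction R at support B is upward at 1.9 m, arm 1.41 m → moment R × 1.41 counterclockwise.
Setting net torque to zero: R × 1.41 = 593 → R = 421 N.

R_B ≈ 421 N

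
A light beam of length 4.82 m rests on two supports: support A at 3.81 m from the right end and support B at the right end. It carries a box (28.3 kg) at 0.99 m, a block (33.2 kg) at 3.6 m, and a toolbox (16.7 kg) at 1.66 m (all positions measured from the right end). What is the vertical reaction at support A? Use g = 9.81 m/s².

About support B:
Box: 28.3 × 9.81 = 277.6 N down at 0.99 m → arm 0.99 m, τ = 277.6 × 0.99 = 274.8 N·m counterclockwise.
Block: 33.2 × 9.81 = 325.7 N down at 3.6 m → arm 3.6 m, τ = 325.7 × 3.6 = 1173 N·m counterclockwise.
Toolbox: 16.7 × 9.81 = 163.8 N down at 1.66 m → arm 1.66 m, τ = 163.8 × 1.66 = 271.9 N·m counterclockwise.
Net load moment about support B = 1720 N·m counterclockwise.
Reaction R at support A is upward at 3.81 m, arm 3.81 m → moment R × 3.81 clockwise.
Setting net torque to zero: R × 3.81 = 1720 → R = 451 N.

R_A ≈ 451 N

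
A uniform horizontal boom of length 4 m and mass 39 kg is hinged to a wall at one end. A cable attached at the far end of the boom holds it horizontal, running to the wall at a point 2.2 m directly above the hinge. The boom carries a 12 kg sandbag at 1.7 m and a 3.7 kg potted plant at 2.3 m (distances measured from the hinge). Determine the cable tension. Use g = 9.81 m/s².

About the hinge:
Beam weight: 39 × 9.81 = 382.6 N down at 2 m → arm 2 m, τ = 382.6 × 2 = 765.2 N·m clockwise.
Sandbag: 12 × 9.81 = 117.7 N down at 1.7 m → arm 1.7 m, τ = 117.7 × 1.7 = 200.1 N·m clockwise.
Potted plant: 3.7 × 9.81 = 36.3 N down at 2.3 m → arm 2.3 m, τ = 36.3 × 2.3 = 83.49 N·m clockwise.
Total clockwise load moment = 1049 N·m.
The cable tension T acts at 4 m; only its component perpendicular to the boom, T sinθ, produces torque. sinθ = h/√(h²+d²) = 2.2/√(2.2²+4²) = 0.4819.
Setting net torque to zero: T × 4 × 0.4819 = 1049 → T = 1049 / 1.928 = 544 N.

T ≈ 544 N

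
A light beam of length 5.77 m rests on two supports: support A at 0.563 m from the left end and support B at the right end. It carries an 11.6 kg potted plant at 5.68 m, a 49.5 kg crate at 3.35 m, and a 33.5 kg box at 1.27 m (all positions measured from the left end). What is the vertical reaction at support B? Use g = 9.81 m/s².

R_B ≈ 416 N

About support A:
Potted plant: 11.6 × 9.81 = 113.8 N down at 5.68 m → arm 5.117 m, τ = 113.8 × 5.117 = 582.3 N·m clockwise.
Crate: 49.5 × 9.81 = 485.6 N down at 3.35 m → arm 2.787 m, τ = 485.6 × 2.787 = 1353 N·m clockwise.
Box: 33.5 × 9.81 = 328.6 N down at 1.27 m → arm 0.707 m, τ = 328.6 × 0.707 = 232.3 N·m clockwise.
Net load moment about support A = 2168 N·m clockwise.
Reaction R at support B is upward at 5.77 m, arm 5.207 m → moment R × 5.207 counterclockwise.
Στ = 0 ⇒ R × 5.207 = 2168 ⇒ R = 416 N.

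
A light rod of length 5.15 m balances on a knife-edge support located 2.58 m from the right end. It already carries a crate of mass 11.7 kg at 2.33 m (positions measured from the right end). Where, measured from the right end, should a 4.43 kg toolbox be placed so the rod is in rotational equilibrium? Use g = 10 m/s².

x ≈ 3.24 m from the right end

Taking torques about the knife-edge support (at 2.58 m from the right end):
Crate: 11.7 × 10 = 117 N down at 2.33 m → arm 0.25 m, τ = 117 × 0.25 = 29.25 N·m clockwise.
Net moment of existing loads = 29.25 N·m clockwise.
The toolbox weighs 4.43 × 10 = 44.3 N and must supply an equal counterclockwise moment, so its lever arm about the knife-edge support is 29.25 / 44.3 = 0.66 m.
That puts it at 2.58 + 0.66 = 3.24 m from the right end.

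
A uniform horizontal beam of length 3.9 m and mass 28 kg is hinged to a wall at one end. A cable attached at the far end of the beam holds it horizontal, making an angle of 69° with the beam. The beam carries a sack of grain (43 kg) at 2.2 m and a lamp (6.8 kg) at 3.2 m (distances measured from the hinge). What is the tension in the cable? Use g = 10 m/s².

T ≈ 470 N

Sum moments about the hinge (the unknown hinge reaction has zero arm there).
Beam weight: 28 × 10 = 280 N down at 1.95 m → arm 1.95 m, τ = 280 × 1.95 = 546 N·m clockwise.
Sack of grain: 43 × 10 = 430 N down at 2.2 m → arm 2.2 m, τ = 430 × 2.2 = 946 N·m clockwise.
Lamp: 6.8 × 10 = 68 N down at 3.2 m → arm 3.2 m, τ = 68 × 3.2 = 217.6 N·m clockwise.
Total clockwise load moment = 1710 N·m.
The cable tension T acts at 3.9 m; only its component perpendicular to the beam, T sinθ, produces torque. sin 69° = 0.9336.
Στ = 0 ⇒ T × 3.9 × 0.9336 = 1710 ⇒ T = 1710 / 3.641 = 470 N.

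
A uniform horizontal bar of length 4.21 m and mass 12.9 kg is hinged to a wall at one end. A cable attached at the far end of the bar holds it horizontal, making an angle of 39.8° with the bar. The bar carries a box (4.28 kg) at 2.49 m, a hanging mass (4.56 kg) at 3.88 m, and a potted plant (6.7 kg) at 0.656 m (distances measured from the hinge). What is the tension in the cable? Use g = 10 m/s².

Taking torques about the hinge:
Beam weight: 12.9 × 10 = 129 N down at 2.105 m → arm 2.105 m, τ = 129 × 2.105 = 271.5 N·m clockwise.
Box: 4.28 × 10 = 42.8 N down at 2.49 m → arm 2.49 m, τ = 42.8 × 2.49 = 106.6 N·m clockwise.
Hanging mass: 4.56 × 10 = 45.6 N down at 3.88 m → arm 3.88 m, τ = 45.6 × 3.88 = 176.9 N·m clockwise.
Potted plant: 6.7 × 10 = 67 N down at 0.656 m → arm 0.656 m, τ = 67 × 0.656 = 43.95 N·m clockwise.
Total clockwise load moment = 599 N·m.
The cable tension T acts at 4.21 m; only its component perpendicular to the bar, T sinθ, produces torque. sin 39.8° = 0.6401.
For rotational equilibrium, T × 4.21 × 0.6401 = 599, so T = 599 / 2.695 = 222 N.

T ≈ 222 N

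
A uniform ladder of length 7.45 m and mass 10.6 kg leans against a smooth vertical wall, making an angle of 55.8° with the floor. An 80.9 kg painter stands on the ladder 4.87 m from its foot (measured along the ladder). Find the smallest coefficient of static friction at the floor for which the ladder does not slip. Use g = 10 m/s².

μ_min ≈ 0.432

Sum moments about the foot of the ladder (the floor normal and friction both act there and drop out).
Ladder weight 10.6×10 = 106 N acts at 3.725 m along the ladder; its horizontal arm is 3.725·cos55.8° = 2.094 m → τ = 222 N·m clockwise.
Painter: 80.9×10 = 809 N at 4.87 m → arm 2.737 m → τ = 2214 N·m clockwise.
Wall normal N acts horizontally at the top; its moment arm is the height L sinθ = 7.45·sin55.8° = 6.162 m, counterclockwise.
Στ = 0 ⇒ N × 6.162 = 2436 ⇒ N = 395.3 N.
ΣFx = 0 ⇒ f = N_wall = 395.3 N. ΣFy = 0 ⇒ N_floor = 915 N.
μ_min = f / N_floor = 395.3 / 915 = 0.432.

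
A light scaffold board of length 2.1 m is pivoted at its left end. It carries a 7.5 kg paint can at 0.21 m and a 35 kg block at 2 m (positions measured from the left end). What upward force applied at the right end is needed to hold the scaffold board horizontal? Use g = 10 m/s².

F ≈ 341 N

Take moments about the left end.
Paint can: 7.5 × 10 = 75 N down at 0.21 m → arm 0.21 m, τ = 75 × 0.21 = 15.75 N·m clockwise.
Block: 35 × 10 = 350 N down at 2 m → arm 2 m, τ = 350 × 2 = 700 N·m clockwise.
Net moment of the loads = 715.8 N·m clockwise.
The upward force F acts at the right end, arm 2.1 m, giving F × 2.1 counterclockwise.
Στ = 0 ⇒ F × 2.1 = 715.8 ⇒ F = 715.8 / 2.1 = 341 N.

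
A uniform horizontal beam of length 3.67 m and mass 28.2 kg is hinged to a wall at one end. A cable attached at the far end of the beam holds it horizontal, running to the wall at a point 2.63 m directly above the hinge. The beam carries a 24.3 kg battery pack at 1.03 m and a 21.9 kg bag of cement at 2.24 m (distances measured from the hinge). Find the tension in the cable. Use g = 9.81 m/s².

Take moments about the hinge.
Beam weight: 28.2 × 9.81 = 276.6 N down at 1.835 m → arm 1.835 m, τ = 276.6 × 1.835 = 507.6 N·m clockwise.
Battery pack: 24.3 × 9.81 = 238.4 N down at 1.03 m → arm 1.03 m, τ = 238.4 × 1.03 = 245.6 N·m clockwise.
Bag of cement: 21.9 × 9.81 = 214.8 N down at 2.24 m → arm 2.24 m, τ = 214.8 × 2.24 = 481.2 N·m clockwise.
Total clockwise load moment = 1234 N·m.
The cable tension T acts at 3.67 m; only its component perpendicular to the beam, T sinθ, produces torque. sinθ = h/√(h²+d²) = 2.63/√(2.63²+3.67²) = 0.5825.
For rotational equilibrium, T × 3.67 × 0.5825 = 1234, so T = 1234 / 2.138 = 577 N.

T ≈ 577 N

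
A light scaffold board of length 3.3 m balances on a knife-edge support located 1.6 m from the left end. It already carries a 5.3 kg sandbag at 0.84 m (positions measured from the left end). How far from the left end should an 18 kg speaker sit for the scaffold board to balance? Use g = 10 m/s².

x ≈ 1.82 m from the left end

Choose the knife-edge support (at 1.6 m from the left end) as the axis so the support reaction has zero arm there.
Sandbag: 5.3 × 10 = 53 N down at 0.84 m → arm 0.76 m, τ = 53 × 0.76 = 40.28 N·m counterclockwise.
Net moment of existing loads = 40.28 N·m counterclockwise.
The speaker weighs 18 × 10 = 180 N and must supply an equal clockwise moment, so its lever arm about the knife-edge support is 40.28 / 180 = 0.224 m.
That puts it at 1.6 + 0.224 = 1.82 m from the left end.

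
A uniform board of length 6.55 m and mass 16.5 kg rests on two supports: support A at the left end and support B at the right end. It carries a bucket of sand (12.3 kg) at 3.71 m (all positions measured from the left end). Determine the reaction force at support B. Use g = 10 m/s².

R_B ≈ 152 N

Take moments about support A.
Beam weight: 16.5 × 10 = 165 N down at 3.275 m → arm 3.275 m, τ = 165 × 3.275 = 540.4 N·m clockwise.
Bucket of sand: 12.3 × 10 = 123 N down at 3.71 m → arm 3.71 m, τ = 123 × 3.71 = 456.3 N·m clockwise.
Net load moment about support A = 996.7 N·m clockwise.
Reaction R at support B is upward at 6.55 m, arm 6.55 m → moment R × 6.55 counterclockwise.
For rotational equilibrium, R × 6.55 = 996.7, so R = 152 N.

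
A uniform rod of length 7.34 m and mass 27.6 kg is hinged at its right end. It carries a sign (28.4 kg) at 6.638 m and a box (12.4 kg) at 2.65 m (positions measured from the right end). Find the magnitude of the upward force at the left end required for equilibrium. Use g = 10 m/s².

F ≈ 440 N

About the right end:
Beam weight: 27.6 × 10 = 276 N down at 3.67 m → arm 3.67 m, τ = 276 × 3.67 = 1013 N·m counterclockwise.
Sign: 28.4 × 10 = 284 N down at 6.638 m → arm 6.638 m, τ = 284 × 6.638 = 1885 N·m counterclockwise.
Box: 12.4 × 10 = 124 N down at 2.65 m → arm 2.65 m, τ = 124 × 2.65 = 328.6 N·m counterclockwise.
Net moment of the loads = 3227 N·m counterclockwise.
The upward force F acts at the left end, arm 7.34 m, giving F × 7.34 clockwise.
Balancing moments: F × 7.34 = 3227, giving F = 3227 / 7.34 = 440 N.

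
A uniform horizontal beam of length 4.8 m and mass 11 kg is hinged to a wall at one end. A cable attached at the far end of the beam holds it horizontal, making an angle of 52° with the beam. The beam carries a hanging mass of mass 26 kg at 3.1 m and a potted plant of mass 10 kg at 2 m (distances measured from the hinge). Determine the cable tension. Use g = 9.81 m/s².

Take moments about the hinge.
Beam weight: 11 × 9.81 = 107.9 N down at 2.4 m → arm 2.4 m, τ = 107.9 × 2.4 = 259 N·m clockwise.
Hanging mass: 26 × 9.81 = 255.1 N down at 3.1 m → arm 3.1 m, τ = 255.1 × 3.1 = 790.8 N·m clockwise.
Potted plant: 10 × 9.81 = 98.1 N down at 2 m → arm 2 m, τ = 98.1 × 2 = 196.2 N·m clockwise.
Total clockwise load moment = 1246 N·m.
The cable tension T acts at 4.8 m; only its component perpendicular to the beam, T sinθ, produces torque. sin 52° = 0.788.
Στ = 0 ⇒ T × 4.8 × 0.788 = 1246 ⇒ T = 1246 / 3.782 = 329 N.

T ≈ 329 N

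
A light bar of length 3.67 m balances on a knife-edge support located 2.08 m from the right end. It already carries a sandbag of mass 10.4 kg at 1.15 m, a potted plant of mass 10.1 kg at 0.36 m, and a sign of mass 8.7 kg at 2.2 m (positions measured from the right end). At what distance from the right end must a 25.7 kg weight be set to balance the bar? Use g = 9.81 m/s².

About the knife-edge support (at 2.08 m from the right end):
Sandbag: 10.4 × 9.81 = 102 N down at 1.15 m → arm 0.93 m, τ = 102 × 0.93 = 94.86 N·m clockwise.
Potted plant: 10.1 × 9.81 = 99.08 N down at 0.36 m → arm 1.72 m, τ = 99.08 × 1.72 = 170.4 N·m clockwise.
Sign: 8.7 × 9.81 = 85.35 N down at 2.2 m → arm 0.12 m, τ = 85.35 × 0.12 = 10.24 N·m counterclockwise.
Net moment of existing loads = 255 N·m clockwise.
The weight weighs 25.7 × 9.81 = 252.1 N and must supply an equal counterclockwise moment, so its lever arm about the knife-edge support is 255 / 252.1 = 1.01 m.
That puts it at 2.08 + 1.01 = 3.09 m from the right end.

x ≈ 3.09 m from the right end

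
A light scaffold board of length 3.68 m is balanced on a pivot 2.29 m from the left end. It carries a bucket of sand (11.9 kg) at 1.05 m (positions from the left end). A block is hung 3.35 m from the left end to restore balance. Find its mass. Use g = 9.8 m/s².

About the pivot (at 2.29 m from the left end):
Bucket of sand: 11.9 × 9.8 = 116.6 N down at 1.05 m → arm 1.24 m, τ = 116.6 × 1.24 = 144.6 N·m counterclockwise.
Net moment of known loads = 144.6 N·m counterclockwise.
An unknown mass m at 3.35 m has arm 1.06 m; its moment is m·g·1.06 clockwise.
Setting net torque to zero: m × 9.8 × 1.06 = 144.6 → m = 144.6 / (9.8 × 1.06) = 13.9 kg.

m ≈ 13.9 kg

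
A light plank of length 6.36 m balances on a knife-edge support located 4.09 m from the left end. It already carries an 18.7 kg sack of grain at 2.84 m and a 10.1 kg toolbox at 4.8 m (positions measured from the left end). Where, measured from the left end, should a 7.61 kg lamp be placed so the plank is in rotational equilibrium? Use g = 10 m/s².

Sum moments about the knife-edge support (at 4.09 m from the left end) (the support reaction has zero arm there).
Sack of grain: 18.7 × 10 = 187 N down at 2.84 m → arm 1.25 m, τ = 187 × 1.25 = 233.8 N·m counterclockwise.
Toolbox: 10.1 × 10 = 101 N down at 4.8 m → arm 0.71 m, τ = 101 × 0.71 = 71.71 N·m clockwise.
Net moment of existing loads = 162.1 N·m counterclockwise.
The lamp weighs 7.61 × 10 = 76.1 N and must supply an equal clockwise moment, so its lever arm about the knife-edge support is 162.1 / 76.1 = 2.13 m.
That puts it at 4.09 + 2.13 = 6.22 m from the left end.

x ≈ 6.22 m from the left end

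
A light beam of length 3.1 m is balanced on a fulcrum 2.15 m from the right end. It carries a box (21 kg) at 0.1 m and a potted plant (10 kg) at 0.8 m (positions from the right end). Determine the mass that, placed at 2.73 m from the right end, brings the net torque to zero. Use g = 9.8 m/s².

m ≈ 97.5 kg

Taking torques about the fulcrum (at 2.15 m from the right end):
Box: 21 × 9.8 = 205.8 N down at 0.1 m → arm 2.05 m, τ = 205.8 × 2.05 = 421.9 N·m clockwise.
Potted plant: 10 × 9.8 = 98 N down at 0.8 m → arm 1.35 m, τ = 98 × 1.35 = 132.3 N·m clockwise.
Net moment of known loads = 554.2 N·m clockwise.
An unknown mass m at 2.73 m has arm 0.58 m; its moment is m·g·0.58 counterclockwise.
For rotational equilibrium, m × 9.8 × 0.58 = 554.2, so m = 554.2 / (9.8 × 0.58) = 97.5 kg.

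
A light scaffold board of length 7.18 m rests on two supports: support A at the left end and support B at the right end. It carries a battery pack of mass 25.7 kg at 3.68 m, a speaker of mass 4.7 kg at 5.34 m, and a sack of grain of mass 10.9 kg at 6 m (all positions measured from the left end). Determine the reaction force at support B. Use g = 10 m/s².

Take moments about support A.
Battery pack: 25.7 × 10 = 257 N down at 3.68 m → arm 3.68 m, τ = 257 × 3.68 = 945.8 N·m clockwise.
Speaker: 4.7 × 10 = 47 N down at 5.34 m → arm 5.34 m, τ = 47 × 5.34 = 251 N·m clockwise.
Sack of grain: 10.9 × 10 = 109 N down at 6 m → arm 6 m, τ = 109 × 6 = 654 N·m clockwise.
Net load moment about support A = 1851 N·m clockwise.
Reaction R at support B is upward at 7.18 m, arm 7.18 m → moment R × 7.18 counterclockwise.
Setting net torque to zero: R × 7.18 = 1851 → R = 258 N.

R_B ≈ 258 N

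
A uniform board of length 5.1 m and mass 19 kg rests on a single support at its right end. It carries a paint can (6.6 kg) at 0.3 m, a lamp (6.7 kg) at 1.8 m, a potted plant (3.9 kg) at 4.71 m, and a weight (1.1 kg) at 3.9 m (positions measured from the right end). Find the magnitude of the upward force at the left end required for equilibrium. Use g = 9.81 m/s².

Choose the right end as the axis so the unknown pivot reaction has zero arm there.
Beam weight: 19 × 9.81 = 186.4 N down at 2.55 m → arm 2.55 m, τ = 186.4 × 2.55 = 475.3 N·m counterclockwise.
Paint can: 6.6 × 9.81 = 64.75 N down at 0.3 m → arm 0.3 m, τ = 64.75 × 0.3 = 19.43 N·m counterclockwise.
Lamp: 6.7 × 9.81 = 65.73 N down at 1.8 m → arm 1.8 m, τ = 65.73 × 1.8 = 118.3 N·m counterclockwise.
Potted plant: 3.9 × 9.81 = 38.26 N down at 4.71 m → arm 4.71 m, τ = 38.26 × 4.71 = 180.2 N·m counterclockwise.
Weight: 1.1 × 9.81 = 10.79 N down at 3.9 m → arm 3.9 m, τ = 10.79 × 3.9 = 42.08 N·m counterclockwise.
Net moment of the loads = 835.3 N·m counterclockwise.
The upward force F acts at the left end, arm 5.1 m, giving F × 5.1 clockwise.
Balancing moments: F × 5.1 = 835.3, giving F = 835.3 / 5.1 = 164 N.

F ≈ 164 N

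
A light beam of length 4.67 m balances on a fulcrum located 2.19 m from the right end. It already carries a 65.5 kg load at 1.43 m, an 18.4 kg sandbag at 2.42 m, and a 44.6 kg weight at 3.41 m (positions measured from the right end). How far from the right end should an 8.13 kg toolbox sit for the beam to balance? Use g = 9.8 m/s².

x ≈ 1.1 m from the right end

Sum moments about the fulcrum (at 2.19 m from the right end) (the support reaction has zero arm there).
Load: 65.5 × 9.8 = 641.9 N down at 1.43 m → arm 0.76 m, τ = 641.9 × 0.76 = 487.8 N·m clockwise.
Sandbag: 18.4 × 9.8 = 180.3 N down at 2.42 m → arm 0.23 m, τ = 180.3 × 0.23 = 41.47 N·m counterclockwise.
Weight: 44.6 × 9.8 = 437.1 N down at 3.41 m → arm 1.22 m, τ = 437.1 × 1.22 = 533.3 N·m counterclockwise.
Net moment of existing loads = 86.97 N·m counterclockwise.
The toolbox weighs 8.13 × 9.8 = 79.67 N and must supply an equal clockwise moment, so its lever arm about the fulcrum is 86.97 / 79.67 = 1.09 m.
That puts it at 2.19 − 1.09 = 1.1 m from the right end.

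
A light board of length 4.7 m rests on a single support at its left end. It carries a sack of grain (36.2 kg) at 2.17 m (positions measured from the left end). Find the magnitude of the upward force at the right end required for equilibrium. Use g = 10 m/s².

Take moments about the left end.
Sack of grain: 36.2 × 10 = 362 N down at 2.17 m → arm 2.17 m, τ = 362 × 2.17 = 785.5 N·m clockwise.
Net moment of the loads = 785.5 N·m clockwise.
The upward force F acts at the right end, arm 4.7 m, giving F × 4.7 counterclockwise.
Balancing moments: F × 4.7 = 785.5, giving F = 785.5 / 4.7 = 167 N.

F ≈ 167 N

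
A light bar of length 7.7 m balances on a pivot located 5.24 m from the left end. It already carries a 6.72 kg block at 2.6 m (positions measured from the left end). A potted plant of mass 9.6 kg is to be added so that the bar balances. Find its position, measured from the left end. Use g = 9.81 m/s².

About the pivot (at 5.24 m from the left end):
Block: 6.72 × 9.81 = 65.92 N down at 2.6 m → arm 2.64 m, τ = 65.92 × 2.64 = 174 N·m counterclockwise.
Net moment of existing loads = 174 N·m counterclockwise.
The potted plant weighs 9.6 × 9.81 = 94.18 N and must supply an equal clockwise moment, so its lever arm about the pivot is 174 / 94.18 = 1.85 m.
That puts it at 5.24 + 1.85 = 7.09 m from the left end.

x ≈ 7.09 m from the left end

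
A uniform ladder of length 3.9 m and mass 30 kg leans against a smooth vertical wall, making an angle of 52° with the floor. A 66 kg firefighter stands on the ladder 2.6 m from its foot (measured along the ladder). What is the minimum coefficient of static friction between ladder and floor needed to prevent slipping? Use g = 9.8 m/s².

About the foot of the ladder:
Ladder weight 30×9.8 = 294 N acts at 1.95 m along the ladder; its horizontal arm is 1.95·cos52° = 1.201 m → τ = 353.1 N·m clockwise.
Firefighter: 66×9.8 = 646.8 N at 2.6 m → arm 1.601 m → τ = 1036 N·m clockwise.
Wall normal N acts horizontally at the top; its moment arm is the height L sinθ = 3.9·sin52° = 3.073 m, counterclockwise.
Στ = 0 ⇒ N × 3.073 = 1389 ⇒ N = 452 N.
ΣFx = 0 ⇒ f = N_wall = 452 N. ΣFy = 0 ⇒ N_floor = 940.8 N.
μ_min = f / N_floor = 452 / 940.8 = 0.48.

μ_min ≈ 0.48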